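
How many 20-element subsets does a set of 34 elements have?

1391975640

C(34,20) = C(34,14) by symmetry.
C(34,14) = (34·33·32·31·30·29·28·27·26·25·24·23·22·21) / 14! = 121350057687226368000 / 87178291200 = 1391975640.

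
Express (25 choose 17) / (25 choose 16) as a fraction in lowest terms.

9/17

C(n,k+1)/C(n,k) = (n−k)/(k+1) = (25−16)/(16+1) = 9/17.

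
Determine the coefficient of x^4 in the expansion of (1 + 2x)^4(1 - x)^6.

39

Coefficient of x^4 = Σ_{j} C(4,j)·2^j·C(6,4-j)·(-1)^(4-j) for j from 0 to 4.
= 15 + (-160) + 360 + (-192) + 16 = 39.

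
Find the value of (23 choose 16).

C(23,16) = C(23,7) by symmetry.
C(23,7) = (23·22·21·20·19·18·17) / 7! = 1235591280 / 5040 = 245157.

245157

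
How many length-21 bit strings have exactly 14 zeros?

116280

Choose the 14 positions: C(21,14) = 116280.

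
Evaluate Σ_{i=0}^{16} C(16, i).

The entries of row 16 sum to 2^16 = 65536.

65536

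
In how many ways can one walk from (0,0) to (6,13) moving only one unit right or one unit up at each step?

Each path is a sequence of 19 steps with 6 rights: C(19,6) = 27132.

27132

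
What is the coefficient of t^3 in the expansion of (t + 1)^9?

The general term is C(9,j)·(t)^j·(1)^(9-j); the t^3 term has j = 3.
C(9,3) = 84.
Coefficient = C(9,3) = 84.

84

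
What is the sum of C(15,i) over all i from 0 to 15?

32768

Setting x = 1 in (1+x)^15 gives Σ C(15,i) = 2^15 = 32768.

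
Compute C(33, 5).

C(33,5) = (33·32·31·30·29) / 5! = 28480320 / 120 = 237336.

237336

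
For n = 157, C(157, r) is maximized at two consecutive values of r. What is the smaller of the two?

For odd n = 157, C(157,r) peaks at r = (n−1)/2 and (n+1)/2; the smaller is 78.

78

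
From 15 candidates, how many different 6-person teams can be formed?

5005

This is C(15,6) = 5005.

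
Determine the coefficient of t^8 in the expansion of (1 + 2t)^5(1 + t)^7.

5890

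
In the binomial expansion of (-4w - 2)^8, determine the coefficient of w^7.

262144

The general term is C(8,j)·(-4w)^j·(-2)^(8-j); the w^7 term has j = 7.
C(8,7) = 8.
Coefficient = C(8,7) · (-4)^7 · (-2)^1 = 8 · (-16384) · (-2) = 262144.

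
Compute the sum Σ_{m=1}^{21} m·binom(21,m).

Since m·C(21,m) = 21·C(20,m−1), the sum is 21·2^20 = 21·1048576 = 22020096.

22020096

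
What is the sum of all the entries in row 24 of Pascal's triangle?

Setting x = 1 in (1+x)^24 gives Σ C(24,r) = 2^24 = 16777216.

16777216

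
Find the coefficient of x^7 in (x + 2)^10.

The general term is C(10,j)·(x)^j·(2)^(10-j); the x^7 term has j = 7.
C(10,7) = 120.
Coefficient = C(10,7) · 2^3 = 120 · 8 = 960.

960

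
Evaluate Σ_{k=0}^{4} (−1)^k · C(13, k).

495

The partial alternating sum Σ_{k=0}^{4} (−1)^k C(13,k) = (−1)^4 C(12,4) = 495.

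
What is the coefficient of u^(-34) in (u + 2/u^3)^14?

372736

General term: C(14,j)·(u)^j·(2/u^3)^(14-j), with u-exponent 1j − 3(14−j) = 4j − 42.
Set 4j − 42 = -34: j = 2.
C(14,2) = 91; 1^2 = 1; 2^12 = 4096.
Coefficient = 91 · 1 · 4096 = 372736.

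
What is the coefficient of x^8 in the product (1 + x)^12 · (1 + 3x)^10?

Coefficient of x^8 = Σ_{j} C(12,j)·1^j·C(10,8-j)·3^(8-j) for j from 0 to 8.
= 295245 + 3149280 + 10103940 + 13471920 + 8419950 + 2566080 + 374220 + 23760 + 495 = 38404890.

38404890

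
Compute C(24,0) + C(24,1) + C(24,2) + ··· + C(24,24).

The entries of row 24 sum to 2^24 = 16777216.

16777216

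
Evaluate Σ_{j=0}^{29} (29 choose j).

The entries of row 29 sum to 2^29 = 536870912.

536870912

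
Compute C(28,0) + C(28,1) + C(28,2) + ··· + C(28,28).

268435456

The entries of row 28 sum to 2^28 = 268435456.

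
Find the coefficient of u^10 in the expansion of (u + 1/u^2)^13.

General term: C(13,j)·(u)^j·(1/u^2)^(13-j), with u-exponent 1j − 2(13−j) = 3j − 26.
Set 3j − 26 = 10: j = 12.
C(13,12) = 13; 1^12 = 1; 1^1 = 1.
Coefficient = 13 · 1 · 1 = 13.

13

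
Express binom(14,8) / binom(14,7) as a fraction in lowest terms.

C(n,k+1)/C(n,k) = (n−k)/(k+1) = (14−7)/(7+1) = 7/8.

7/8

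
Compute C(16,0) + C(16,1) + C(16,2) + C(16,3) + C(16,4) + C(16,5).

6885

1 + 16 + 120 + 560 + 1820 + 4368 = 6885.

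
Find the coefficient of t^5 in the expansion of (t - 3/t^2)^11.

495

General term: C(11,j)·(t)^j·(-3/t^2)^(11-j), with t-exponent 1j − 2(11−j) = 3j − 22.
Set 3j − 22 = 5: j = 9.
C(11,9) = 55; 1^9 = 1; (-3)^2 = 9.
Coefficient = 55 · 1 · 9 = 495.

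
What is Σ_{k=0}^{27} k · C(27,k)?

1811939328

Differentiating (1+x)^27 and setting x=1: Σ k·C(27,k) = 27·2^26 = 1811939328.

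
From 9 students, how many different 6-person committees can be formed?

84

This is C(9,6) = 84.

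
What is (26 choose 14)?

C(26,14) = C(26,12) by symmetry.
C(26,12) = (26·25·24·23·22·21·20·19·18·17·16·15) / 12! = 4626053752320000 / 479001600 = 9657700.

9657700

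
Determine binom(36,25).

C(36,25) = C(36,11) by symmetry.
C(36,11) = (36·35·34·33·32·31·30·29·28·27·26) / 11! = 23982224839372800 / 39916800 = 600805296.

600805296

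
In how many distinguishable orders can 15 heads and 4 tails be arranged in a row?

3876

Choose positions for the heads: C(19,15) = 3876.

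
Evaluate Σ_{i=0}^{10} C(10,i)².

Σ C(10,i)² is the coefficient of x^10 in (1+x)^10(1+x)^10 = (1+x)^20, i.e. C(20,10) = 184756.

184756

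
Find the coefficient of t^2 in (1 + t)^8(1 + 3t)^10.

673

Coefficient of t^2 = Σ_{j} C(8,j)·1^j·C(10,2-j)·3^(2-j) for j from 0 to 2.
= 405 + 240 + 28 = 673.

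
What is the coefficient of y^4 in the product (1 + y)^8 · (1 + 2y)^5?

2470

Coefficient of y^4 = Σ_{j} C(8,j)·1^j·C(5,4-j)·2^(4-j) for j from 0 to 4.
= 80 + 640 + 1120 + 560 + 70 = 2470.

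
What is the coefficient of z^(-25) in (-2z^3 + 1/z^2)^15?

-30

General term: C(15,j)·(-2z^3)^j·(1/z^2)^(15-j), with z-exponent 3j − 2(15−j) = 5j − 30.
Set 5j − 30 = -25: j = 1.
C(15,1) = 15; (-2)^1 = -2; 1^14 = 1.
Coefficient = 15 · (-2) · 1 = -30.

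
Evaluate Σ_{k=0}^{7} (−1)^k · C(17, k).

-11440

The partial alternating sum Σ_{k=0}^{7} (−1)^k C(17,k) = (−1)^7 C(16,7) = -11440.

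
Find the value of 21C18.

1330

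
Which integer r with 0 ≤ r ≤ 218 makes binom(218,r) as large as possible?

C(218,r) is maximized at r = 218/2 = 109.

109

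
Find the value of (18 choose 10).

C(18,10) = C(18,8) by symmetry.
C(18,8) = (18·17·16·15·14·13·12·11) / 8! = 1764322560 / 40320 = 43758.

43758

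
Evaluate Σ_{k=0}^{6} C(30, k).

768212

1 + 30 + 435 + 4060 + 27405 + 142506 + 593775 = 768212.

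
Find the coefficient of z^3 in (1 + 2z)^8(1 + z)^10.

Coefficient of z^3 = Σ_{j} C(8,j)·2^j·C(10,3-j)·1^(3-j) for j from 0 to 3.
= 120 + 720 + 1120 + 448 = 2408.

2408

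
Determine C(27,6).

296010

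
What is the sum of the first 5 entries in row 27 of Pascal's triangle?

20854

1 + 27 + 351 + 2925 + 17550 = 20854.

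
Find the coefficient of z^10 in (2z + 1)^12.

67584

The general term is C(12,j)·(2z)^j·(1)^(12-j); the z^10 term has j = 10.
C(12,10) = 66.
Coefficient = C(12,10) · 2^10 = 66 · 1024 = 67584.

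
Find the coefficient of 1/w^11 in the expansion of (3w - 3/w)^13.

20726199

General term: C(13,j)·(3w)^j·(-3/w)^(13-j), with w-exponent 1j − 1(13−j) = 2j − 13.
Set 2j − 13 = -11: j = 1.
C(13,1) = 13; 3^1 = 3; (-3)^12 = 531441.
Coefficient = 13 · 3 · 531441 = 20726199.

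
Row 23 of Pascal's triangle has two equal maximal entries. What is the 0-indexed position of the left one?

For odd n = 23, C(23,r) peaks at r = (n−1)/2 and (n+1)/2; the lesser is 11.

11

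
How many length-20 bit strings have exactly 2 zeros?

Choose the 2 positions: C(20,2) = 190.

190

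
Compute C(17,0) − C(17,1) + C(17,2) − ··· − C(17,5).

The partial alternating sum Σ_{k=0}^{5} (−1)^k C(17,k) = (−1)^5 C(16,5) = -4368.

-4368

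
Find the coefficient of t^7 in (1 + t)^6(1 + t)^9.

6435

Coefficient of t^7 = Σ_{j} C(6,j)·C(9,7-j) for j from 0 to 6.
= 36 + 504 + 1890 + 2520 + 1260 + 216 + 9 = 6435.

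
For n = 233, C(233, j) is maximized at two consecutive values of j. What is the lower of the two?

116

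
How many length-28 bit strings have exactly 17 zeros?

21474180

Choose the 17 positions: C(28,17) = 21474180.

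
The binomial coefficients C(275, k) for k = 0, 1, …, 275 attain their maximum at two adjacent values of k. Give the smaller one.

137

For odd n = 275, C(275,k) peaks at k = (n−1)/2 and (n+1)/2; the smaller is 137.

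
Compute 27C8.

C(27,8) = (27·26·25·24·23·22·21·20) / 8! = 89513424000 / 40320 = 2220075.

2220075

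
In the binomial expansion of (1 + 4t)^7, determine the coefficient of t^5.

The general term is C(7,j)·(1)^j·(4t)^(7-j); the t^5 term has j = 2.
C(7,2) = 21.
Coefficient = C(7,2) · 4^5 = 21 · 1024 = 21504.

21504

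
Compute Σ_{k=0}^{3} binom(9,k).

130

1 + 9 + 36 + 84 = 130.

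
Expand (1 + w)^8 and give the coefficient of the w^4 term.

70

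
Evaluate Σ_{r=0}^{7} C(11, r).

1816

1 + 11 + 55 + 165 + 330 + 462 + 462 + 330 = 1816.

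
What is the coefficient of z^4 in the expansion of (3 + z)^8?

5670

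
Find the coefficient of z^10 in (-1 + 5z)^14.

9775390625

The general term is C(14,j)·(-1)^j·(5z)^(14-j); the z^10 term has j = 4.
C(14,4) = 1001.
Coefficient = C(14,4) · 5^10 = 1001 · 9765625 = 9775390625.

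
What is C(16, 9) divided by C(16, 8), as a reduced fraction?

8/9

C(n,k+1)/C(n,k) = (n−k)/(k+1) = (16−8)/(8+1) = 8/9.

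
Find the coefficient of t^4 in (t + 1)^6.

15

The general term is C(6,j)·(t)^j·(1)^(6-j); the t^4 term has j = 4.
C(6,4) = 15.
Coefficient = C(6,4) = 15.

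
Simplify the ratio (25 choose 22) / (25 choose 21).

C(n,k+1)/C(n,k) = (n−k)/(k+1) = (25−21)/(21+1) = 4/22 = 2/11.

2/11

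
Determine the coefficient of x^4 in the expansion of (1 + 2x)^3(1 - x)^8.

6

Coefficient of x^4 = Σ_{j} C(3,j)·2^j·C(8,4-j)·(-1)^(4-j) for j from 0 to 3.
= 70 + (-336) + 336 + (-64) = 6.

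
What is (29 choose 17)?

C(29,17) = C(29,12) by symmetry.
C(29,12) = (29·28·27·26·25·24·23·22·21·20·19·18) / 12! = 24858235898496000 / 479001600 = 51895935.

51895935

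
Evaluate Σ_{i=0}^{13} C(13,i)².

10400600

By Vandermonde's identity, Σ C(13,i)² = C(26,13) = 10400600.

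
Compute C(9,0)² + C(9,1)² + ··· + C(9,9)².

Σ C(9,k)² is the coefficient of x^9 in (1+x)^9(1+x)^9 = (1+x)^18, i.e. C(18,9) = 48620.

48620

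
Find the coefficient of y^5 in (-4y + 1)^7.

The general term is C(7,j)·(-4y)^j·(1)^(7-j); the y^5 term has j = 5.
C(7,5) = 21.
Coefficient = C(7,5) · (-4)^5 = 21 · (-1024) = -21504.

-21504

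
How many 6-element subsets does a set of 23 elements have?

C(23,6) = (23·22·21·20·19·18) / 6! = 72681840 / 720 = 100947.

100947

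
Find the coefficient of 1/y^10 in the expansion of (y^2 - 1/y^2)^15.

3003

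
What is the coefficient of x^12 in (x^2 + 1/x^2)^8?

General term: C(8,j)·(x^2)^j·(1/x^2)^(8-j), with x-exponent 2j − 2(8−j) = 4j − 16.
Set 4j − 16 = 12: j = 7.
C(8,7) = 8; 1^7 = 1; 1^1 = 1.
Coefficient = 8 · 1 · 1 = 8.

8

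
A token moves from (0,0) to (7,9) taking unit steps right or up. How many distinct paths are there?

11440

Each path is a sequence of 16 steps with 7 rights: C(16,7) = 11440.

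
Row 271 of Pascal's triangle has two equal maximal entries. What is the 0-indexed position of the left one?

135

For odd n = 271, C(271,k) peaks at k = (n−1)/2 and (n+1)/2; the lower is 135.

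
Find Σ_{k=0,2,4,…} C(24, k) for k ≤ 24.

Half of (1+1)^24 + (1−1)^24 gives the even-index sum: 2^23 = 8388608.

8388608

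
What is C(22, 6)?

C(22,6) = (22·21·20·19·18·17) / 6! = 53721360 / 720 = 74613.

74613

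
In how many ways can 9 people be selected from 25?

2042975

This is C(25,9) = 2042975.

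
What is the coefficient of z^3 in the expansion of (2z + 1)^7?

The general term is C(7,j)·(2z)^j·(1)^(7-j); the z^3 term has j = 3.
C(7,3) = 35.
Coefficient = C(7,3) · 2^3 = 35 · 8 = 280.

280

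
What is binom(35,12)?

834451800

C(35,12) = (35·34·33·32·31·30·29·28·27·26·25·24) / 12! = 399703747322880000 / 479001600 = 834451800.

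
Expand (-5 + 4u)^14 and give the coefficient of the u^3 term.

The general term is C(14,j)·(-5)^j·(4u)^(14-j); the u^3 term has j = 11.
C(14,11) = 364.
Coefficient = C(14,11) · (-5)^11 · 4^3 = 364 · (-48828125) · 64 = -1137500000000.

-1137500000000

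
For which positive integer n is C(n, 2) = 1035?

46

n(n−1)/2 = 1035 ⇒ n(n−1) = 2070. Since 46·45 = 2070, n = 46.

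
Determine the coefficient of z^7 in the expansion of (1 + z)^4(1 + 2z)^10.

Coefficient of z^7 = Σ_{j} C(4,j)·1^j·C(10,7-j)·2^(7-j) for j from 0 to 4.
= 15360 + 53760 + 48384 + 13440 + 960 = 131904.

131904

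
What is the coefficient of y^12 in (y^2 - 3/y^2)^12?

General term: C(12,j)·(y^2)^j·(-3/y^2)^(12-j), with y-exponent 2j − 2(12−j) = 4j − 24.
Set 4j − 24 = 12: j = 9.
C(12,9) = 220; 1^9 = 1; (-3)^3 = -27.
Coefficient = 220 · 1 · (-27) = -5940.

-5940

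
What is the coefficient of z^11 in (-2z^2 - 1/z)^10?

15360

General term: C(10,j)·(-2z^2)^j·(-1/z)^(10-j), with z-exponent 2j − 1(10−j) = 3j − 10.
Set 3j − 10 = 11: j = 7.
C(10,7) = 120; (-2)^7 = -128; (-1)^3 = -1.
Coefficient = 120 · (-128) · (-1) = 15360.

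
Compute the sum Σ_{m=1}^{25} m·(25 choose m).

419430400

Since m·C(25,m) = 25·C(24,m−1), the sum is 25·2^24 = 25·16777216 = 419430400.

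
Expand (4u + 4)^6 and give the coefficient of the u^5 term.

The general term is C(6,j)·(4u)^j·(4)^(6-j); the u^5 term has j = 5.
C(6,5) = 6.
Coefficient = C(6,5) · 4^5 · 4^1 = 6 · 1024 · 4 = 24576.

24576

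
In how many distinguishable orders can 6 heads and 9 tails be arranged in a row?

5005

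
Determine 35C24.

417225900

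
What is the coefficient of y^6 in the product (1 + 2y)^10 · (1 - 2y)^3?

Coefficient of y^6 = Σ_{j} C(10,j)·2^j·C(3,6-j)·(-2)^(6-j) for j from 3 to 6.
= (-7680) + 40320 + (-48384) + 13440 = -2304.

-2304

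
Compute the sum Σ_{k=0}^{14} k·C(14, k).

Since k·C(14,k) = 14·C(13,k−1), the sum is 14·2^13 = 14·8192 = 114688.

114688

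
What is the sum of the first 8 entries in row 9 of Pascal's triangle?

502

1 + 9 + 36 + 84 + 126 + 126 + 84 + 36 = 502.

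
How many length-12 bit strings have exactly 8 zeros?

495

Choose the 8 positions: C(12,8) = 495.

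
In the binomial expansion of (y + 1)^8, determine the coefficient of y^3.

The general term is C(8,j)·(y)^j·(1)^(8-j); the y^3 term has j = 3.
C(8,3) = 56.
Coefficient = C(8,3) = 56.

56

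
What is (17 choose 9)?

24310

C(17,9) = C(17,8) by symmetry.
C(17,8) = (17·16·15·14·13·12·11·10) / 8! = 980179200 / 40320 = 24310.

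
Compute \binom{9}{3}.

84

C(9,3) = (9·8·7) / 3! = 504 / 6 = 84.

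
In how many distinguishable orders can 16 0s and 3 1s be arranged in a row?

Choose positions for the 0s: C(19,16) = 969.

969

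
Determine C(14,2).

91

C(14,2) = (14·13) / 2! = 182 / 2 = 91.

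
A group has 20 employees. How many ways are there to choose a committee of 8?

This is C(20,8) = 125970.

125970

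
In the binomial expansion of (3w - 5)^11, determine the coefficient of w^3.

The general term is C(11,j)·(3w)^j·(-5)^(11-j); the w^3 term has j = 3.
C(11,3) = 165.
Coefficient = C(11,3) · 3^3 · (-5)^8 = 165 · 27 · 390625 = 1740234375.

1740234375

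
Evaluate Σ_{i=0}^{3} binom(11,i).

232

1 + 11 + 55 + 165 = 232.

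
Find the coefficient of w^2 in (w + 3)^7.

5103

The general term is C(7,j)·(w)^j·(3)^(7-j); the w^2 term has j = 2.
C(7,2) = 21.
Coefficient = C(7,2) · 3^5 = 21 · 243 = 5103.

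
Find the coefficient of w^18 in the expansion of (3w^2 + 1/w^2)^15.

General term: C(15,j)·(3w^2)^j·(1/w^2)^(15-j), with w-exponent 2j − 2(15−j) = 4j − 30.
Set 4j − 30 = 18: j = 12.
C(15,12) = 455; 3^12 = 531441; 1^3 = 1.
Coefficient = 455 · 531441 · 1 = 241805655.

241805655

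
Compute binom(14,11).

364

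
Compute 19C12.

C(19,12) = C(19,7) by symmetry.
C(19,7) = (19·18·17·16·15·14·13) / 7! = 253955520 / 5040 = 50388.

50388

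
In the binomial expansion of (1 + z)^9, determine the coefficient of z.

9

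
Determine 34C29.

C(34,29) = C(34,5) by symmetry.
C(34,5) = (34·33·32·31·30) / 5! = 33390720 / 120 = 278256.

278256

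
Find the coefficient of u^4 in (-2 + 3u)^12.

The general term is C(12,j)·(-2)^j·(3u)^(12-j); the u^4 term has j = 8.
C(12,8) = 495.
Coefficient = C(12,8) · (-2)^8 · 3^4 = 495 · 256 · 81 = 10264320.

10264320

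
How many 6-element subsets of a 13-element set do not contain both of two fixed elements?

All 6-subsets: C(13,6) = 1716. Those containing both fixed elements: C(11,4) = 330.
1716 − 330 = 1386.

1386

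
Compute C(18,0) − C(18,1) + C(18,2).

The partial alternating sum Σ_{k=0}^{2} (−1)^k C(18,k) = (−1)^2 C(17,2) = 136.

136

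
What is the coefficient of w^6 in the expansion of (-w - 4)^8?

The general term is C(8,j)·(-w)^j·(-4)^(8-j); the w^6 term has j = 6.
C(8,6) = 28.
Coefficient = C(8,6) · (-4)^2 = 28 · 16 = 448.

448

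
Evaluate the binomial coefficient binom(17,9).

24310

C(17,9) = C(17,8) by symmetry.
C(17,8) = (17·16·15·14·13·12·11·10) / 8! = 980179200 / 40320 = 24310.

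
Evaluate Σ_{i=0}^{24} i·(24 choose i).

201326592

Differentiating (1+x)^24 and setting x=1: Σ i·C(24,i) = 24·2^23 = 201326592.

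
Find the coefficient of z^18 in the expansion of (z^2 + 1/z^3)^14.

91

General term: C(14,j)·(z^2)^j·(1/z^3)^(14-j), with z-exponent 2j − 3(14−j) = 5j − 42.
Set 5j − 42 = 18: j = 12.
C(14,12) = 91; 1^12 = 1; 1^2 = 1.
Coefficient = 91 · 1 · 1 = 91.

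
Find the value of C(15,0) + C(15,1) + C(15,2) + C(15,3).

576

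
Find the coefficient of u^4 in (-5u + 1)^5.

3125

The general term is C(5,j)·(-5u)^j·(1)^(5-j); the u^4 term has j = 4.
C(5,4) = 5.
Coefficient = C(5,4) · (-5)^4 = 5 · 625 = 3125.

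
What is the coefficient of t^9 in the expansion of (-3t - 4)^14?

The general term is C(14,j)·(-3t)^j·(-4)^(14-j); the t^9 term has j = 9.
C(14,9) = 2002.
Coefficient = C(14,9) · (-3)^9 · (-4)^5 = 2002 · (-19683) · (-1024) = 40351094784.

40351094784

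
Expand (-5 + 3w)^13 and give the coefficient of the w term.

The general term is C(13,j)·(-5)^j·(3w)^(13-j); the w^1 term has j = 12.
C(13,12) = 13.
Coefficient = C(13,12) · (-5)^12 · 3^1 = 13 · 244140625 · 3 = 9521484375.

9521484375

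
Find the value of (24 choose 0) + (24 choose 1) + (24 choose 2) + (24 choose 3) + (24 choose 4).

1 + 24 + 276 + 2024 + 10626 = 12951.

12951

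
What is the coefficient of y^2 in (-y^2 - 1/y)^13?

-1287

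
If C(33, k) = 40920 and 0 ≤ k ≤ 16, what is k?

C(33,k) increases on 0 ≤ k ≤ 16. C(33,3) = 5456 and C(33,4) = 40920, so k = 4.

4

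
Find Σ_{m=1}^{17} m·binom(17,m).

Differentiating (1+x)^17 and setting x=1: Σ m·C(17,m) = 17·2^16 = 1114112.

1114112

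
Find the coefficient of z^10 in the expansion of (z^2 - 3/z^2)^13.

General term: C(13,j)·(z^2)^j·(-3/z^2)^(13-j), with z-exponent 2j − 2(13−j) = 4j − 26.
Set 4j − 26 = 10: j = 9.
C(13,9) = 715; 1^9 = 1; (-3)^4 = 81.
Coefficient = 715 · 1 · 81 = 57915.

57915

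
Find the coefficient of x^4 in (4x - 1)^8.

17920

The general term is C(8,j)·(4x)^j·(-1)^(8-j); the x^4 term has j = 4.
C(8,4) = 70.
Coefficient = C(8,4) · 4^4 = 70 · 256 = 17920.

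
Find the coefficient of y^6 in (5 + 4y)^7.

The general term is C(7,j)·(5)^j·(4y)^(7-j); the y^6 term has j = 1.
C(7,1) = 7.
Coefficient = C(7,1) · 5^1 · 4^6 = 7 · 5 · 4096 = 143360.

143360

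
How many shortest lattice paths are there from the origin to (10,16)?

Each path is a sequence of 26 steps with 10 rights: C(26,10) = 5311735.

5311735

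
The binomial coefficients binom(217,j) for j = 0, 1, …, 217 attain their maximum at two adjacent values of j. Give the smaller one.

For odd n = 217, C(217,j) peaks at j = (n−1)/2 and (n+1)/2; the smaller is 108.

108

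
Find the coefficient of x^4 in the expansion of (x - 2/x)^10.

General term: C(10,j)·(x)^j·(-2/x)^(10-j), with x-exponent 1j − 1(10−j) = 2j − 10.
Set 2j − 10 = 4: j = 7.
C(10,7) = 120; 1^7 = 1; (-2)^3 = -8.
Coefficient = 120 · 1 · (-8) = -960.

-960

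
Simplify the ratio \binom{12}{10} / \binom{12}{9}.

3/10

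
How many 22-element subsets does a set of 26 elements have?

14950

C(26,22) = C(26,4) by symmetry.
C(26,4) = (26·25·24·23) / 4! = 358800 / 24 = 14950.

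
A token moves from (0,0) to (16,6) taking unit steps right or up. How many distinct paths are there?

Each path is a sequence of 22 steps with 16 rights: C(22,16) = 74613.

74613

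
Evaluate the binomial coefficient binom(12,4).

495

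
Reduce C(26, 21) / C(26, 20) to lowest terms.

2/7

C(n,k+1)/C(n,k) = (n−k)/(k+1) = (26−20)/(20+1) = 6/21 = 2/7.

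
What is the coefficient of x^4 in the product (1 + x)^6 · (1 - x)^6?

Coefficient of x^4 = Σ_{j} C(6,j)·1^j·C(6,4-j)·(-1)^(4-j) for j from 0 to 4.
= 15 + (-120) + 225 + (-120) + 15 = 15.

15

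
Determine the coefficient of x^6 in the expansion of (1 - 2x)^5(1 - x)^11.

Coefficient of x^6 = Σ_{j} C(5,j)·(-2)^j·C(11,6-j)·(-1)^(6-j) for j from 0 to 5.
= 462 + 4620 + 13200 + 13200 + 4400 + 352 = 36234.

36234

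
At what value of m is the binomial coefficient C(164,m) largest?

82

C(164,m) is maximized at m = 164/2 = 82.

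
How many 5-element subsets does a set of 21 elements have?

C(21,5) = (21·20·19·18·17) / 5! = 2441880 / 120 = 20349.

20349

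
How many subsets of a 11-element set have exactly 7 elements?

Choose the 7 positions: C(11,7) = 330.

330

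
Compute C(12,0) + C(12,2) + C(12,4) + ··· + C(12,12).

2048

Half of (1+1)^12 + (1−1)^12 gives the even-index sum: 2^11 = 2048.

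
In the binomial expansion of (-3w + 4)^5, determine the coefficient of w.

-3840

The general term is C(5,j)·(-3w)^j·(4)^(5-j); the w^1 term has j = 1.
C(5,1) = 5.
Coefficient = C(5,1) · (-3)^1 · 4^4 = 5 · (-3) · 256 = -3840.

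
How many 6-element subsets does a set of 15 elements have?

5005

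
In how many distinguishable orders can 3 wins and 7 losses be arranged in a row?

120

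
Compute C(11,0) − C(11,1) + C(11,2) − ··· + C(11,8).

45

The partial alternating sum Σ_{k=0}^{8} (−1)^k C(11,k) = (−1)^8 C(10,8) = 45.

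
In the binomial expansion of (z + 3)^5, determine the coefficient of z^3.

90

The general term is C(5,j)·(z)^j·(3)^(5-j); the z^3 term has j = 3.
C(5,3) = 10.
Coefficient = C(5,3) · 3^2 = 10 · 9 = 90.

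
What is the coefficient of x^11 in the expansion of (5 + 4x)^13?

8178892800

The general term is C(13,j)·(5)^j·(4x)^(13-j); the x^11 term has j = 2.
C(13,2) = 78.
Coefficient = C(13,2) · 5^2 · 4^11 = 78 · 25 · 4194304 = 8178892800.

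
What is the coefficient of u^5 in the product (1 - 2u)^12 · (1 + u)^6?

702

Coefficient of u^5 = Σ_{j} C(12,j)·(-2)^j·C(6,5-j)·1^(5-j) for j from 0 to 5.
= 6 + (-360) + 5280 + (-26400) + 47520 + (-25344) = 702.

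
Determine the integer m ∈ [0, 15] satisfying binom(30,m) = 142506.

C(30,m) increases on 0 ≤ m ≤ 15. C(30,4) = 27405 and C(30,5) = 142506, so m = 5.

5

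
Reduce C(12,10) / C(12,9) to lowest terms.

C(n,k+1)/C(n,k) = (n−k)/(k+1) = (12−9)/(9+1) = 3/10.

3/10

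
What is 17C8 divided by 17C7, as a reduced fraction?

C(n,k+1)/C(n,k) = (n−k)/(k+1) = (17−7)/(7+1) = 10/8 = 5/4.

5/4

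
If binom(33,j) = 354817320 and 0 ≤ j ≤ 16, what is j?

C(33,j) increases on 0 ≤ j ≤ 16. C(33,11) = 193536720 and C(33,12) = 354817320, so j = 12.

12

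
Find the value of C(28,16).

C(28,16) = C(28,12) by symmetry.
C(28,12) = (28·27·26·25·24·23·22·21·20·19·18·17) / 12! = 14572069319808000 / 479001600 = 30421755.

30421755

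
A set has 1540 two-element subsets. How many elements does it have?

n(n−1)/2 = 1540 ⇒ n(n−1) = 3080. Since 56·55 = 3080, n = 56.

56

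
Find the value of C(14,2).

91

C(14,2) = (14·13) / 2! = 182 / 2 = 91.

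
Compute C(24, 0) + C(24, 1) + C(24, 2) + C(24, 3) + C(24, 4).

12951

1 + 24 + 276 + 2024 + 10626 = 12951.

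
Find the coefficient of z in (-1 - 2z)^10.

20

The general term is C(10,j)·(-1)^j·(-2z)^(10-j); the z^1 term has j = 9.
C(10,9) = 10.
Coefficient = C(10,9) · (-1)^9 · (-2)^1 = 10 · (-1) · (-2) = 20.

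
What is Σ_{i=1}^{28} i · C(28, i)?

3758096384

Differentiating (1+x)^28 and setting x=1: Σ i·C(28,i) = 28·2^27 = 3758096384.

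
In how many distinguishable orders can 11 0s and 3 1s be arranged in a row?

Choose positions for the 0s: C(14,11) = 364.

364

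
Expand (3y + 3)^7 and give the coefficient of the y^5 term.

45927

The general term is C(7,j)·(3y)^j·(3)^(7-j); the y^5 term has j = 5.
C(7,5) = 21.
Coefficient = C(7,5) · 3^5 · 3^2 = 21 · 243 · 9 = 45927.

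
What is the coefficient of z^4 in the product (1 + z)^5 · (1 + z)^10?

Coefficient of z^4 = Σ_{j} C(5,j)·C(10,4-j) for j from 0 to 4.
= 210 + 600 + 450 + 100 + 5 = 1365.

1365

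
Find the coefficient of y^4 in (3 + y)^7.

945

The general term is C(7,j)·(3)^j·(y)^(7-j); the y^4 term has j = 3.
C(7,3) = 35.
Coefficient = C(7,3) · 3^3 = 35 · 27 = 945.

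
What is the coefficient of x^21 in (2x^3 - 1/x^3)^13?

General term: C(13,j)·(2x^3)^j·(-1/x^3)^(13-j), with x-exponent 3j − 3(13−j) = 6j − 39.
Set 6j − 39 = 21: j = 10.
C(13,10) = 286; 2^10 = 1024; (-1)^3 = -1.
Coefficient = 286 · 1024 · (-1) = -292864.

-292864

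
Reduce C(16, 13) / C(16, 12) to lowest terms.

C(n,k+1)/C(n,k) = (n−k)/(k+1) = (16−12)/(12+1) = 4/13.

4/13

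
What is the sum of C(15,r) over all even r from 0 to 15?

16384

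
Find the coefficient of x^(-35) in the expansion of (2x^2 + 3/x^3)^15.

General term: C(15,j)·(2x^2)^j·(3/x^3)^(15-j), with x-exponent 2j − 3(15−j) = 5j − 45.
Set 5j − 45 = -35: j = 2.
C(15,2) = 105; 2^2 = 4; 3^13 = 1594323.
Coefficient = 105 · 4 · 1594323 = 669615660.

669615660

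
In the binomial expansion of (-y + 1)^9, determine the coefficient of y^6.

84

The general term is C(9,j)·(-y)^j·(1)^(9-j); the y^6 term has j = 6.
C(9,6) = 84.
Coefficient = C(9,6) = 84.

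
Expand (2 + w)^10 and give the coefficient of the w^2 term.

11520

The general term is C(10,j)·(2)^j·(w)^(10-j); the w^2 term has j = 8.
C(10,8) = 45.
Coefficient = C(10,8) · 2^8 = 45 · 256 = 11520.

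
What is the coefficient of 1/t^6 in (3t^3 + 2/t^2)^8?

General term: C(8,j)·(3t^3)^j·(2/t^2)^(8-j), with t-exponent 3j − 2(8−j) = 5j − 16.
Set 5j − 16 = -6: j = 2.
C(8,2) = 28; 3^2 = 9; 2^6 = 64.
Coefficient = 28 · 9 · 64 = 16128.

16128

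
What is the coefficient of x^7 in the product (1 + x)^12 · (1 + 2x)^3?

19800

Coefficient of x^7 = Σ_{j} C(12,j)·1^j·C(3,7-j)·2^(7-j) for j from 4 to 7.
= 3960 + 9504 + 5544 + 792 = 19800.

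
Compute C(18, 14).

3060

C(18,14) = C(18,4) by symmetry.
C(18,4) = (18·17·16·15) / 4! = 73440 / 24 = 3060.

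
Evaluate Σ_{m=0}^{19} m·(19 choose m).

4980736

Differentiating (1+x)^19 and setting x=1: Σ m·C(19,m) = 19·2^18 = 4980736.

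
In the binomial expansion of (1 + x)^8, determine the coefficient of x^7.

The general term is C(8,j)·(1)^j·(x)^(8-j); the x^7 term has j = 1.
C(8,1) = 8.
Coefficient = C(8,1) = 8.

8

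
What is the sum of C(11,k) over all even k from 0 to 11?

Half of (1+1)^11 + (1−1)^11 gives the even-index sum: 2^10 = 1024.

1024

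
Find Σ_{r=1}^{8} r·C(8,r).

1024

Since r·C(8,r) = 8·C(7,r−1), the sum is 8·2^7 = 8·128 = 1024.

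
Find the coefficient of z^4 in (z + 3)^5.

15

The general term is C(5,j)·(z)^j·(3)^(5-j); the z^4 term has j = 4.
C(5,4) = 5.
Coefficient = C(5,4) · 3^1 = 5 · 3 = 15.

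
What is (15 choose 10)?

3003

C(15,10) = C(15,5) by symmetry.
C(15,5) = (15·14·13·12·11) / 5! = 360360 / 120 = 3003.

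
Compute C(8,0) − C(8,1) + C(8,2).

The partial alternating sum Σ_{k=0}^{2} (−1)^k C(8,k) = (−1)^2 C(7,2) = 21.

21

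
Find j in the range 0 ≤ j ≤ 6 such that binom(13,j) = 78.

2

C(13,j) increases on 0 ≤ j ≤ 6. C(13,1) = 13 and C(13,2) = 78, so j = 2.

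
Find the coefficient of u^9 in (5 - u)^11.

-1375

The general term is C(11,j)·(5)^j·(-u)^(11-j); the u^9 term has j = 2.
C(11,2) = 55.
Coefficient = C(11,2) · 5^2 · (-1)^9 = 55 · 25 · (-1) = -1375.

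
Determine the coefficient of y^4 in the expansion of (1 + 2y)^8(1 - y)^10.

-30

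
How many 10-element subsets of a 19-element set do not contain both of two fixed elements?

68068

All 10-subsets: C(19,10) = 92378. Those containing both fixed elements: C(17,8) = 24310.
92378 − 24310 = 68068.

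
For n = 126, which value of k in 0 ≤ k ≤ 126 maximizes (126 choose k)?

63

C(126,k) is maximized at k = 126/2 = 63.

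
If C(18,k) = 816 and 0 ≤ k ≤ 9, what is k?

C(18,k) increases on 0 ≤ k ≤ 9. C(18,2) = 153 and C(18,3) = 816, so k = 3.

3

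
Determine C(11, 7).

C(11,7) = C(11,4) by symmetry.
C(11,4) = (11·10·9·8) / 4! = 7920 / 24 = 330.

330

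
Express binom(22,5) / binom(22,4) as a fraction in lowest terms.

18/5

C(n,k+1)/C(n,k) = (n−k)/(k+1) = (22−4)/(4+1) = 18/5.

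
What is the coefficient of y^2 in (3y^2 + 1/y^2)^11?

General term: C(11,j)·(3y^2)^j·(1/y^2)^(11-j), with y-exponent 2j − 2(11−j) = 4j − 22.
Set 4j − 22 = 2: j = 6.
C(11,6) = 462; 3^6 = 729; 1^5 = 1.
Coefficient = 462 · 729 · 1 = 336798.

336798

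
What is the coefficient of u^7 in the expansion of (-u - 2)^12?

The general term is C(12,j)·(-u)^j·(-2)^(12-j); the u^7 term has j = 7.
C(12,7) = 792.
Coefficient = C(12,7) · (-1)^7 · (-2)^5 = 792 · (-1) · (-32) = 25344.

25344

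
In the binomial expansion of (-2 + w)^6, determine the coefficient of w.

The general term is C(6,j)·(-2)^j·(w)^(6-j); the w^1 term has j = 5.
C(6,5) = 6.
Coefficient = C(6,5) · (-2)^5 = 6 · (-32) = -192.

-192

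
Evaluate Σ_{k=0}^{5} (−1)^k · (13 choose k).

-792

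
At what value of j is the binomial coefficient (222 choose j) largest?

111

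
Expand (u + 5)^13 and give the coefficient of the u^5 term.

502734375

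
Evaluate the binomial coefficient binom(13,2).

C(13,2) = (13·12) / 2! = 156 / 2 = 78.

78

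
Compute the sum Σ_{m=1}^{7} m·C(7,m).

Differentiating (1+x)^7 and setting x=1: Σ m·C(7,m) = 7·2^6 = 448.

448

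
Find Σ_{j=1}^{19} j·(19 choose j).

Differentiating (1+x)^19 and setting x=1: Σ j·C(19,j) = 19·2^18 = 4980736.

4980736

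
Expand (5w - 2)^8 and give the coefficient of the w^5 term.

The general term is C(8,j)·(5w)^j·(-2)^(8-j); the w^5 term has j = 5.
C(8,5) = 56.
Coefficient = C(8,5) · 5^5 · (-2)^3 = 56 · 3125 · (-8) = -1400000.

-1400000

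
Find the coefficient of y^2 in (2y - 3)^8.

81648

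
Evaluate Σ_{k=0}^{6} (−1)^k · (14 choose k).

1716

The partial alternating sum Σ_{k=0}^{6} (−1)^k C(14,k) = (−1)^6 C(13,6) = 1716.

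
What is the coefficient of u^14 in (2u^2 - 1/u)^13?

General term: C(13,j)·(2u^2)^j·(-1/u)^(13-j), with u-exponent 2j − 1(13−j) = 3j − 13.
Set 3j − 13 = 14: j = 9.
C(13,9) = 715; 2^9 = 512; (-1)^4 = 1.
Coefficient = 715 · 512 · 1 = 366080.

366080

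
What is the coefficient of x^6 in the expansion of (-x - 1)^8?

28

The general term is C(8,j)·(-x)^j·(-1)^(8-j); the x^6 term has j = 6.
C(8,6) = 28.
Coefficient = C(8,6) = 28.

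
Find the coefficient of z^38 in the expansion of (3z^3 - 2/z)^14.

General term: C(14,j)·(3z^3)^j·(-2/z)^(14-j), with z-exponent 3j − 1(14−j) = 4j − 14.
Set 4j − 14 = 38: j = 13.
C(14,13) = 14; 3^13 = 1594323; (-2)^1 = -2.
Coefficient = 14 · 1594323 · (-2) = -44641044.

-44641044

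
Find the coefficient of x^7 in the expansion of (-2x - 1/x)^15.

General term: C(15,j)·(-2x)^j·(-1/x)^(15-j), with x-exponent 1j − 1(15−j) = 2j − 15.
Set 2j − 15 = 7: j = 11.
C(15,11) = 1365; (-2)^11 = -2048; (-1)^4 = 1.
Coefficient = 1365 · (-2048) · 1 = -2795520.

-2795520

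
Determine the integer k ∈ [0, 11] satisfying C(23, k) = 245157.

7

C(23,k) increases on 0 ≤ k ≤ 11. C(23,6) = 100947 and C(23,7) = 245157, so k = 7.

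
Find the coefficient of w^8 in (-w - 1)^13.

-1287

The general term is C(13,j)·(-w)^j·(-1)^(13-j); the w^8 term has j = 8.
C(13,8) = 1287.
Coefficient = C(13,8) · (-1)^5 = 1287 · (-1) = -1287.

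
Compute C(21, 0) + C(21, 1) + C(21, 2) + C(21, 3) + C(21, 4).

1 + 21 + 210 + 1330 + 5985 = 7547.

7547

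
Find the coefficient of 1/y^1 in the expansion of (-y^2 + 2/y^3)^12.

-25344

General term: C(12,j)·(-y^2)^j·(2/y^3)^(12-j), with y-exponent 2j − 3(12−j) = 5j − 36.
Set 5j − 36 = -1: j = 7.
C(12,7) = 792; (-1)^7 = -1; 2^5 = 32.
Coefficient = 792 · (-1) · 32 = -25344.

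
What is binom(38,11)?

1203322288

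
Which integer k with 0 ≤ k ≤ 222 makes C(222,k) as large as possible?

111

C(222,k) is maximized at k = 222/2 = 111.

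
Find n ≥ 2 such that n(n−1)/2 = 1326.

52

n(n−1)/2 = 1326 ⇒ n(n−1) = 2652. Since 52·51 = 2652, n = 52.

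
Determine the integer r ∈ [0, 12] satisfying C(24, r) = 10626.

4

C(24,r) increases on 0 ≤ r ≤ 12. C(24,3) = 2024 and C(24,4) = 10626, so r = 4.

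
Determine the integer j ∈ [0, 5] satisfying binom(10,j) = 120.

3

C(10,j) increases on 0 ≤ j ≤ 5. C(10,2) = 45 and C(10,3) = 120, so j = 3.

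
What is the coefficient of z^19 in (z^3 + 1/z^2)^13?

715

General term: C(13,j)·(z^3)^j·(1/z^2)^(13-j), with z-exponent 3j − 2(13−j) = 5j − 26.
Set 5j − 26 = 19: j = 9.
C(13,9) = 715; 1^9 = 1; 1^4 = 1.
Coefficient = 715 · 1 · 1 = 715.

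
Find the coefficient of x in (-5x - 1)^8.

40

The general term is C(8,j)·(-5x)^j·(-1)^(8-j); the x^1 term has j = 1.
C(8,1) = 8.
Coefficient = C(8,1) · (-5)^1 · (-1)^7 = 8 · (-5) · (-1) = 40.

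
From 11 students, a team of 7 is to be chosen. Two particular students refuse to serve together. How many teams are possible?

All 7-subsets: C(11,7) = 330. Those containing both fixed elements: C(9,5) = 126.
330 − 126 = 204.

204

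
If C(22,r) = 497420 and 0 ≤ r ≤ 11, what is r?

9

C(22,r) increases on 0 ≤ r ≤ 11. C(22,8) = 319770 and C(22,9) = 497420, so r = 9.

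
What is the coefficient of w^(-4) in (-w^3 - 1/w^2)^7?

-21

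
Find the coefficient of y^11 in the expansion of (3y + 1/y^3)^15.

71744535

General term: C(15,j)·(3y)^j·(1/y^3)^(15-j), with y-exponent 1j − 3(15−j) = 4j − 45.
Set 4j − 45 = 11: j = 14.
C(15,14) = 15; 3^14 = 4782969; 1^1 = 1.
Coefficient = 15 · 4782969 · 1 = 71744535.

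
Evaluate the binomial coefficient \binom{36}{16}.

7307872110

C(36,16) = (36·35·34·33·32·31·30·29·28·27·26·25·24·23·22·21) / 16! = 152901072685905223680000 / 20922789888000 = 7307872110.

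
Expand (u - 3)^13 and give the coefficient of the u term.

6908733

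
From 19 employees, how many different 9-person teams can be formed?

92378

This is C(19,9) = 92378.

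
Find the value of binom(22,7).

C(22,7) = (22·21·20·19·18·17·16) / 7! = 859541760 / 5040 = 170544.

170544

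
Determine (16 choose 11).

4368

C(16,11) = C(16,5) by symmetry.
C(16,5) = (16·15·14·13·12) / 5! = 524160 / 120 = 4368.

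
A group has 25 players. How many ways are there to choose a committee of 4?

This is C(25,4) = 12650.

12650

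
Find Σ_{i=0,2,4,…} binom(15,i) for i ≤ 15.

16384

Even-i terms of row 15 sum to 2^14 = 16384.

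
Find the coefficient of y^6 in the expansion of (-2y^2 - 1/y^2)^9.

General term: C(9,j)·(-2y^2)^j·(-1/y^2)^(9-j), with y-exponent 2j − 2(9−j) = 4j − 18.
Set 4j − 18 = 6: j = 6.
C(9,6) = 84; (-2)^6 = 64; (-1)^3 = -1.
Coefficient = 84 · 64 · (-1) = -5376.

-5376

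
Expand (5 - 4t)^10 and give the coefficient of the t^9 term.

-13107200

The general term is C(10,j)·(5)^j·(-4t)^(10-j); the t^9 term has j = 1.
C(10,1) = 10.
Coefficient = C(10,1) · 5^1 · (-4)^9 = 10 · 5 · (-262144) = -13107200.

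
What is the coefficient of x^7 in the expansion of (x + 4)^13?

7028736

The general term is C(13,j)·(x)^j·(4)^(13-j); the x^7 term has j = 7.
C(13,7) = 1716.
Coefficient = C(13,7) · 4^6 = 1716 · 4096 = 7028736.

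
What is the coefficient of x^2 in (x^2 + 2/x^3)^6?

General term: C(6,j)·(x^2)^j·(2/x^3)^(6-j), with x-exponent 2j − 3(6−j) = 5j − 18.
Set 5j − 18 = 2: j = 4.
C(6,4) = 15; 1^4 = 1; 2^2 = 4.
Coefficient = 15 · 1 · 4 = 60.

60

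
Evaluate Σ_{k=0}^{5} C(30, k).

174437

1 + 30 + 435 + 4060 + 27405 + 142506 = 174437.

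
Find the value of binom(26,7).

657800

C(26,7) = (26·25·24·23·22·21·20) / 7! = 3315312000 / 5040 = 657800.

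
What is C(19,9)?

92378

C(19,9) = (19·18·17·16·15·14·13·12·11) / 9! = 33522128640 / 362880 = 92378.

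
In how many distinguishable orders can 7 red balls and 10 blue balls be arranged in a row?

19448

Choose positions for the red balls: C(17,7) = 19448.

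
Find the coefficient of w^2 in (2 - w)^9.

4608

The general term is C(9,j)·(2)^j·(-w)^(9-j); the w^2 term has j = 7.
C(9,7) = 36.
Coefficient = C(9,7) · 2^7 = 36 · 128 = 4608.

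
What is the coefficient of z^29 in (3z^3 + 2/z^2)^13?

55269864

General term: C(13,j)·(3z^3)^j·(2/z^2)^(13-j), with z-exponent 3j − 2(13−j) = 5j − 26.
Set 5j − 26 = 29: j = 11.
C(13,11) = 78; 3^11 = 177147; 2^2 = 4.
Coefficient = 78 · 177147 · 4 = 55269864.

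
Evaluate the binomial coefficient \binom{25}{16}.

2042975

C(25,16) = C(25,9) by symmetry.
C(25,9) = (25·24·23·22·21·20·19·18·17) / 9! = 741354768000 / 362880 = 2042975.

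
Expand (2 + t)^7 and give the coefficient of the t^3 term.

560

The general term is C(7,j)·(2)^j·(t)^(7-j); the t^3 term has j = 4.
C(7,4) = 35.
Coefficient = C(7,4) · 2^4 = 35 · 16 = 560.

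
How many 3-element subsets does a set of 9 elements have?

C(9,3) = (9·8·7) / 3! = 504 / 6 = 84.

84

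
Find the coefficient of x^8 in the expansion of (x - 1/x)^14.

General term: C(14,j)·(x)^j·(-1/x)^(14-j), with x-exponent 1j − 1(14−j) = 2j − 14.
Set 2j − 14 = 8: j = 11.
C(14,11) = 364; 1^11 = 1; (-1)^3 = -1.
Coefficient = 364 · 1 · (-1) = -364.

-364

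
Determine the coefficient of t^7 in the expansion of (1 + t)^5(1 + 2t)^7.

16172

Coefficient of t^7 = Σ_{j} C(5,j)·1^j·C(7,7-j)·2^(7-j) for j from 0 to 5.
= 128 + 2240 + 6720 + 5600 + 1400 + 84 = 16172.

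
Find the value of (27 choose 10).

8436285

C(27,10) = (27·26·25·24·23·22·21·20·19·18) / 10! = 30613591008000 / 3628800 = 8436285.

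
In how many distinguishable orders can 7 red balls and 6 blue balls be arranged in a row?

Choose positions for the red balls: C(13,7) = 1716.

1716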